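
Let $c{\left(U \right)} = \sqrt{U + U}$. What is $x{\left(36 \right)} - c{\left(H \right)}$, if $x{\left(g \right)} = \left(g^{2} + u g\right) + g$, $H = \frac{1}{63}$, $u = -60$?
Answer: $-828 - \frac{\sqrt{14}}{21} \approx -828.18$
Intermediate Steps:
$H = \frac{1}{63} \approx 0.015873$
$x{\left(g \right)} = g^{2} - 59 g$ ($x{\left(g \right)} = \left(g^{2} - 60 g\right) + g = g^{2} - 59 g$)
$c{\left(U \right)} = \sqrt{2} \sqrt{U}$ ($c{\left(U \right)} = \sqrt{2 U} = \sqrt{2} \sqrt{U}$)
$x{\left(36 \right)} - c{\left(H \right)} = 36 \left(-59 + 36\right) - \frac{\sqrt{2}}{3 \sqrt{7}} = 36 \left(-23\right) - \sqrt{2} \frac{\sqrt{7}}{21} = -828 - \frac{\sqrt{14}}{21}$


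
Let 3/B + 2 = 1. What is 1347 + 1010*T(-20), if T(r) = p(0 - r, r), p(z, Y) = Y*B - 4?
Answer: 57907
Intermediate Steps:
B = -3 (B = 3/(-2 + 1) = 3/(-1) = 3*(-1) = -3)
p(z, Y) = -4 - 3*Y (p(z, Y) = Y*(-3) - 4 = -3*Y - 4 = -4 - 3*Y)
T(r) = -4 - 3*r
1347 + 1010*T(-20) = 1347 + 1010*(-4 - 3*(-20)) = 1347 + 1010*(-4 + 60) = 1347 + 1010*56 = 1347 + 56560 = 57907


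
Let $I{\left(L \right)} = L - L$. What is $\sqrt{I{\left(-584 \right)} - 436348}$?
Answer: $2 i \sqrt{109087} \approx 660.57 i$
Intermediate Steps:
$I{\left(L \right)} = 0$
$\sqrt{I{\left(-584 \right)} - 436348} = \sqrt{0 - 436348} = \sqrt{-436348} = 2 i \sqrt{109087}$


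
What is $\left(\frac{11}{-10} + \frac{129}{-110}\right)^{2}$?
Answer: $\frac{625}{121} \approx 5.1653$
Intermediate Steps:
$\left(\frac{11}{-10} + \frac{129}{-110}\right)^{2} = \left(11 \left(- \frac{1}{10}\right) + 129 \left(- \frac{1}{110}\right)\right)^{2} = \left(- \frac{11}{10} - \frac{129}{110}\right)^{2} = \left(- \frac{25}{11}\right)^{2} = \frac{625}{121}$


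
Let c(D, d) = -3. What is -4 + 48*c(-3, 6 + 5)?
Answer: -148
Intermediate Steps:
-4 + 48*c(-3, 6 + 5) = -4 + 48*(-3) = -4 - 144 = -148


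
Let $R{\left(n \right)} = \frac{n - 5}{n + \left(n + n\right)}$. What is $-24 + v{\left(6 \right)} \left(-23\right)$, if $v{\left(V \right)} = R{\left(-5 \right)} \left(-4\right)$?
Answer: $\frac{112}{3} \approx 37.333$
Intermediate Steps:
$R{\left(n \right)} = \frac{-5 + n}{3 n}$ ($R{\left(n \right)} = \frac{-5 + n}{n + 2 n} = \frac{-5 + n}{3 n}$)
$v{\left(V \right)} = - \frac{8}{3}$ ($v{\left(V \right)} = \frac{-5 - 5}{3 \left(-5\right)} \left(-4\right) = \frac{1}{3} \left(- \frac{1}{5}\right) \left(-10\right) \left(-4\right) = \frac{2}{3} \left(-4\right) = - \frac{8}{3}$)
$-24 + v{\left(6 \right)} \left(-23\right) = -24 - - \frac{184}{3} = -24 + \frac{184}{3} = \frac{112}{3}$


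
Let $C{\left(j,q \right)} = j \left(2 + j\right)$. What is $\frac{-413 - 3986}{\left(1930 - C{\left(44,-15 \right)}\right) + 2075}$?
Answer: $- \frac{4399}{1981} \approx -2.2206$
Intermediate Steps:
$\frac{-413 - 3986}{\left(1930 - C{\left(44,-15 \right)}\right) + 2075} = \frac{-413 - 3986}{\left(1930 - 44 \left(2 + 44\right)\right) + 2075} = - \frac{4399}{\left(1930 - 44 \cdot 46\right) + 2075} = - \frac{4399}{\left(1930 - 2024\right) + 2075} = - \frac{4399}{-94 + 2075} = - \frac{4399}{1981}$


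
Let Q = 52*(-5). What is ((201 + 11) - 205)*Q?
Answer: -1820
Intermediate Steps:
Q = -260
((201 + 11) - 205)*Q = ((201 + 11) - 205)*(-260) = (212 - 205)*(-260) = 7*(-260) = -1820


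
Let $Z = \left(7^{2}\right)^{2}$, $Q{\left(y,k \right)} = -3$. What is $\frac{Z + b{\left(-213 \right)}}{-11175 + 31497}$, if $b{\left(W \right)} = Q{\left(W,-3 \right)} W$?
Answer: $\frac{1520}{10161} \approx 0.14959$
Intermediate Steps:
$b{\left(W \right)} = - 3 W$
$Z = 2401$ ($Z = 49^{2} = 2401$)
$\frac{Z + b{\left(-213 \right)}}{-11175 + 31497} = \frac{2401 - -639}{-11175 + 31497} = \frac{2401 + 639}{20322} = 3040 \cdot \frac{1}{20322} = \frac{1520}{10161}$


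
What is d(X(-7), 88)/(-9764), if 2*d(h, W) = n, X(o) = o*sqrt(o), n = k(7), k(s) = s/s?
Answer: -1/19528 ≈ -5.1209e-5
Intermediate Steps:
k(s) = 1
n = 1
X(o) = o**(3/2)
d(h, W) = 1/2 (d(h, W) = (1/2)*1 = 1/2)
d(X(-7), 88)/(-9764) = (1/2)/(-9764) = (1/2)*(-1/9764) = -1/19528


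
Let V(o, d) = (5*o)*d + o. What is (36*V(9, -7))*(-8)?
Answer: 88128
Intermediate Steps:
V(o, d) = o + 5*d*o (V(o, d) = 5*d*o + o = o + 5*d*o)
(36*V(9, -7))*(-8) = (36*(9*(1 + 5*(-7))))*(-8) = (36*(9*(1 - 35)))*(-8) = (36*(9*(-34)))*(-8) = (36*(-306))*(-8) = -11016*(-8) = 88128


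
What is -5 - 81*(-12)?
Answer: 967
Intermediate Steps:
-5 - 81*(-12) = -5 + 972 = 967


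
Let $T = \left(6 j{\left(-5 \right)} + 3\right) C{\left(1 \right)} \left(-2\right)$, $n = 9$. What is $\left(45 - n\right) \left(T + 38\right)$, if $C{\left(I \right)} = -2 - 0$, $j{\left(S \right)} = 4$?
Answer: $5256$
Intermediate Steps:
$C{\left(I \right)} = -2$ ($C{\left(I \right)} = -2 + 0 = -2$)
$T = 108$ ($T = \left(6 \cdot 4 + 3\right) \left(-2\right) \left(-2\right) = \left(24 + 3\right) \left(-2\right) \left(-2\right) = 27 \left(-2\right) \left(-2\right) = \left(-54\right) \left(-2\right) = 108$)
$\left(45 - n\right) \left(T + 38\right) = \left(45 - 9\right) \left(108 + 38\right) = \left(45 - 9\right) 146 = 36 \cdot 146 = 5256$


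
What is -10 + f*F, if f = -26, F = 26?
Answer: -686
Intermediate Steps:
-10 + f*F = -10 - 26*26 = -10 - 676 = -686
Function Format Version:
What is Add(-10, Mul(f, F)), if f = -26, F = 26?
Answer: -686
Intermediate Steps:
Add(-10, Mul(f, F)) = Add(-10, Mul(-26, 26)) = Add(-10, -676) = -686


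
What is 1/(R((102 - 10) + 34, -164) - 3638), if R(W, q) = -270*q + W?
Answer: 1/40768 ≈ 2.4529e-5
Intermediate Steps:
R(W, q) = W - 270*q
1/(R((102 - 10) + 34, -164) - 3638) = 1/((((102 - 10) + 34) - 270*(-164)) - 3638) = 1/(((92 + 34) + 44280) - 3638) = 1/((126 + 44280) - 3638) = 1/(44406 - 3638) = 1/40768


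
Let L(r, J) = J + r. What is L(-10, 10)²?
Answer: 0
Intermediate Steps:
L(-10, 10)² = (10 - 10)² = 0² = 0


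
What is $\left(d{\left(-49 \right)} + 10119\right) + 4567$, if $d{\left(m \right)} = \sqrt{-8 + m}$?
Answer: $14686 + i \sqrt{57} \approx 14686.0 + 7.5498 i$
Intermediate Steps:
$\left(d{\left(-49 \right)} + 10119\right) + 4567 = \left(\sqrt{-8 - 49} + 10119\right) + 4567 = \left(\sqrt{-57} + 10119\right) + 4567 = \left(i \sqrt{57} + 10119\right) + 4567 = \left(10119 + i \sqrt{57}\right) + 4567 = 14686 + i \sqrt{57}$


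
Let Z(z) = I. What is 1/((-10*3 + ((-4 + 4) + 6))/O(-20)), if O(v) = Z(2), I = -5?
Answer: 5/24 ≈ 0.20833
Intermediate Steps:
Z(z) = -5
O(v) = -5
1/((-10*3 + ((-4 + 4) + 6))/O(-20)) = 1/((-10*3 + ((-4 + 4) + 6))/(-5)) = 1/((-30 + (0 + 6))*(-⅕)) = 1/((-30 + 6)*(-⅕)) = 1/(-24*(-⅕)) = 1/(24/5) = 5/24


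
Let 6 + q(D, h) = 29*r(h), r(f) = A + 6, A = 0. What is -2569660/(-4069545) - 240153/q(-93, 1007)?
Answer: -65125449167/45578904 ≈ -1428.9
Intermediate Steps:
r(f) = 6 (r(f) = 0 + 6 = 6)
q(D, h) = 168 (q(D, h) = -6 + 29*6 = -6 + 174 = 168)
-2569660/(-4069545) - 240153/q(-93, 1007) = -2569660/(-4069545) - 240153/168 = -2569660*(-1/4069545) - 240153*1/168 = 513932/813909 - 80051/56 = -65125449167/45578904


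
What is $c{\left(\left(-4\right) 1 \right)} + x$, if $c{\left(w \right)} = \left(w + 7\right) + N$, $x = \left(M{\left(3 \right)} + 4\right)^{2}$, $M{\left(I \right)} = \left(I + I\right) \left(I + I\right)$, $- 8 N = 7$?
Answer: $\frac{12817}{8} \approx 1602.1$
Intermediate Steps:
$N = - \frac{7}{8}$ ($N = \left(- \frac{1}{8}\right) 7 = - \frac{7}{8} \approx -0.875$)
$M{\left(I \right)} = 4 I^{2}$ ($M{\left(I \right)} = 2 I 2 I = 4 I^{2}$)
$x = 1600$ ($x = \left(4 \cdot 3^{2} + 4\right)^{2} = \left(4 \cdot 9 + 4\right)^{2} = \left(36 + 4\right)^{2} = 40^{2} = 1600$)
$c{\left(w \right)} = \frac{49}{8} + w$ ($c{\left(w \right)} = \left(w + 7\right) - \frac{7}{8} = \left(7 + w\right) - \frac{7}{8} = \frac{49}{8} + w$)
$c{\left(\left(-4\right) 1 \right)} + x = \left(\frac{49}{8} - 4\right) + 1600 = \frac{17}{8} + 1600 = \frac{12817}{8}$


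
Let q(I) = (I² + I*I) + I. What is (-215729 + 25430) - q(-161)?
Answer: -241980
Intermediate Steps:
q(I) = I + 2*I² (q(I) = (I² + I²) + I = 2*I² + I = I + 2*I²)
(-215729 + 25430) - q(-161) = (-215729 + 25430) - (-161)*(1 + 2*(-161)) = -190299 - (-161)*(1 - 322) = -190299 - (-161)*(-321) = -190299 - 1*51681 = -190299 - 51681 = -241980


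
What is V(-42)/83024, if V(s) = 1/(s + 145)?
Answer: 1/8551472 ≈ 1.1694e-7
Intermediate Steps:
V(s) = 1/(145 + s)
V(-42)/83024 = 1/((145 - 42)*83024) = (1/83024)/103 = (1/103)*(1/83024) = 1/8551472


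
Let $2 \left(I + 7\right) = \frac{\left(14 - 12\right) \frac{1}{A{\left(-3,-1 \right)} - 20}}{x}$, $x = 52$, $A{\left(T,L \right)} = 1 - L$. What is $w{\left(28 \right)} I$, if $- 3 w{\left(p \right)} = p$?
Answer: $\frac{45871}{702} \approx 65.343$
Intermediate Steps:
$w{\left(p \right)} = - \frac{p}{3}$
$I = - \frac{6553}{936}$ ($I = -7 + \frac{\frac{14 - 12}{\left(1 - -1\right) - 20} \cdot \frac{1}{52}}{2} = -7 + \frac{\frac{2}{\left(1 + 1\right) - 20} \cdot \frac{1}{52}}{2} = -7 + \frac{\frac{2}{2 - 20} \cdot \frac{1}{52}}{2} = -7 + \frac{\frac{2}{-18} \cdot \frac{1}{52}}{2} = -7 + \frac{2 \left(- \frac{1}{18}\right) \frac{1}{52}}{2} = -7 + \frac{\left(- \frac{1}{9}\right) \frac{1}{52}}{2} = -7 + \frac{1}{2} \left(- \frac{1}{468}\right) = -7 - \frac{1}{936} = - \frac{6553}{936} \approx -7.0011$)
$w{\left(28 \right)} I = \left(- \frac{1}{3}\right) 28 \left(- \frac{6553}{936}\right) = \left(- \frac{28}{3}\right) \left(- \frac{6553}{936}\right) = \frac{45871}{702}$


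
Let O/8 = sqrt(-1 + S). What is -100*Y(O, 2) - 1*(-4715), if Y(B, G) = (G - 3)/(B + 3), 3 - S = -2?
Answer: 89685/19 ≈ 4720.3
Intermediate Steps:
S = 5 (S = 3 - 1*(-2) = 3 + 2 = 5)
O = 16 (O = 8*sqrt(-1 + 5) = 8*sqrt(4) = 8*2 = 16)
Y(B, G) = (-3 + G)/(3 + B)
-100*Y(O, 2) - 1*(-4715) = -100*(-3 + 2)/(3 + 16) - 1*(-4715) = -100*(-1)/19 + 4715 = -100*(-1/19) + 4715 = 100/19 + 4715 = 89685/19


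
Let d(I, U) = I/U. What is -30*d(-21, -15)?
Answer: -42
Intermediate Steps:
-30*d(-21, -15) = -(-630)/(-15) = -(-630)*(-1)/15 = -30*7/5 = -42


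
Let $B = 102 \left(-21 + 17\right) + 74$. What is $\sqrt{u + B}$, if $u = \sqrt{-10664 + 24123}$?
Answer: $\sqrt{-334 + \sqrt{13459}} \approx 14.764 i$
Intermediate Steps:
$u = \sqrt{13459} \approx 116.01$
$B = -334$ ($B = 102 \left(-4\right) + 74 = -408 + 74 = -334$)
$\sqrt{u + B} = \sqrt{\sqrt{13459} - 334} = \sqrt{-334 + \sqrt{13459}}$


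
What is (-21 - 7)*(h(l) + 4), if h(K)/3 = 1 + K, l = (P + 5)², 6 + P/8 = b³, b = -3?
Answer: -5635000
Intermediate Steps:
P = -264 (P = -48 + 8*(-3)³ = -48 + 8*(-27) = -48 - 216 = -264)
l = 67081 (l = (-264 + 5)² = (-259)² = 67081)
h(K) = 3 + 3*K (h(K) = 3*(1 + K) = 3 + 3*K)
(-21 - 7)*(h(l) + 4) = (-21 - 7)*((3 + 3*67081) + 4) = -28*((3 + 201243) + 4) = -28*(201246 + 4) = -28*201250 = -5635000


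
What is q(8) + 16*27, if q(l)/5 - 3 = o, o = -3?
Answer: 432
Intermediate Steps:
q(l) = 0 (q(l) = 15 + 5*(-3) = 15 - 15 = 0)
q(8) + 16*27 = 0 + 16*27 = 0 + 432 = 432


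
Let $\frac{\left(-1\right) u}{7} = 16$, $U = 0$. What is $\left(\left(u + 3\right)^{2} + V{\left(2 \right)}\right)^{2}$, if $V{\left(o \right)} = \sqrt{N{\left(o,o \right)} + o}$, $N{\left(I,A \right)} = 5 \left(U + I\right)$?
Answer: $141158173 + 47524 \sqrt{3} \approx 1.4124 \cdot 10^{8}$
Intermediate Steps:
$N{\left(I,A \right)} = 5 I$ ($N{\left(I,A \right)} = 5 \left(0 + I\right) = 5 I$)
$V{\left(o \right)} = \sqrt{6} \sqrt{o}$ ($V{\left(o \right)} = \sqrt{5 o + o} = \sqrt{6 o} = \sqrt{6} \sqrt{o}$)
$u = -112$ ($u = \left(-7\right) 16 = -112$)
$\left(\left(u + 3\right)^{2} + V{\left(2 \right)}\right)^{2} = \left(\left(-112 + 3\right)^{2} + \sqrt{6} \sqrt{2}\right)^{2} = \left(\left(-109\right)^{2} + 2 \sqrt{3}\right)^{2} = \left(11881 + 2 \sqrt{3}\right)^{2}$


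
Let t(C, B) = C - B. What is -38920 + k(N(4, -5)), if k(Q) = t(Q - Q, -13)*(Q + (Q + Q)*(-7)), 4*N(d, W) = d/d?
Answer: -155849/4 ≈ -38962.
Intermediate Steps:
N(d, W) = ¼ (N(d, W) = (d/d)/4 = (¼)*1 = ¼)
k(Q) = -169*Q (k(Q) = ((Q - Q) - 1*(-13))*(Q + (Q + Q)*(-7)) = (0 + 13)*(Q + (2*Q)*(-7)) = 13*(Q - 14*Q) = 13*(-13*Q) = -169*Q)
-38920 + k(N(4, -5)) = -38920 - 169*¼ = -38920 - 169/4 = -155849/4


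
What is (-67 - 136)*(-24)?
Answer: 4872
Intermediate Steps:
(-67 - 136)*(-24) = -203*(-24) = 4872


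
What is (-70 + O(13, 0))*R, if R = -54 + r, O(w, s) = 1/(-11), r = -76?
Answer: 100230/11 ≈ 9111.8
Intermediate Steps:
O(w, s) = -1/11
R = -130 (R = -54 - 76 = -130)
(-70 + O(13, 0))*R = (-70 - 1/11)*(-130) = -771/11*(-130) = 100230/11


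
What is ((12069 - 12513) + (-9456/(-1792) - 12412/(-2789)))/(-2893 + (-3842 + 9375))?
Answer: -135652949/824651520 ≈ -0.16450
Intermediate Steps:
((12069 - 12513) + (-9456/(-1792) - 12412/(-2789)))/(-2893 + (-3842 + 9375)) = (-444 + (-9456*(-1/1792) - 12412*(-1/2789)))/(-2893 + 5533) = (-444 + (591/112 + 12412/2789))/2640 = (-444 + 3038443/312368)*(1/2640) = -135652949/312368*1/2640 = -135652949/824651520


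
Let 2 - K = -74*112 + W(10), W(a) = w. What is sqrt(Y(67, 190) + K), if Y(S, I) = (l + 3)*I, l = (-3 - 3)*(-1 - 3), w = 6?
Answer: sqrt(13414) ≈ 115.82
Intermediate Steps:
W(a) = 6
l = 24 (l = -6*(-4) = 24)
Y(S, I) = 27*I (Y(S, I) = (24 + 3)*I = 27*I)
K = 8284 (K = 2 - (-74*112 + 6) = 2 - (-8288 + 6) = 2 - 1*(-8282) = 2 + 8282 = 8284)
sqrt(Y(67, 190) + K) = sqrt(27*190 + 8284) = sqrt(5130 + 8284) = sqrt(13414)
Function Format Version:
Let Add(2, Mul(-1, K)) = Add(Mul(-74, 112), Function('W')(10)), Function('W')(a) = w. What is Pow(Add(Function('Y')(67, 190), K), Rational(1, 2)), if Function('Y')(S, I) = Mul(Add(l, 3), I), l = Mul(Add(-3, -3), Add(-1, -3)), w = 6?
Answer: Pow(13414, Rational(1, 2)) ≈ 115.82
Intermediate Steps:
Function('W')(a) = 6
l = 24 (l = Mul(-6, -4) = 24)
Function('Y')(S, I) = Mul(27, I) (Function('Y')(S, I) = Mul(Add(24, 3), I) = Mul(27, I))
K = 8284 (K = Add(2, Mul(-1, Add(Mul(-74, 112), 6))) = Add(2, Mul(-1, Add(-8288, 6))) = Add(2, Mul(-1, -8282)) = Add(2, 8282) = 8284)
Pow(Add(Function('Y')(67, 190), K), Rational(1, 2)) = Pow(Add(Mul(27, 190), 8284), Rational(1, 2)) = Pow(Add(5130, 8284), Rational(1, 2)) = Pow(13414, Rational(1, 2))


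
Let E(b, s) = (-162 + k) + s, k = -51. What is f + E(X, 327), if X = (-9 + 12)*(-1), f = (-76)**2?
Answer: 5890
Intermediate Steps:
f = 5776
X = -3 (X = 3*(-1) = -3)
E(b, s) = -213 + s (E(b, s) = (-162 - 51) + s = -213 + s)
f + E(X, 327) = 5776 + (-213 + 327) = 5776 + 114 = 5890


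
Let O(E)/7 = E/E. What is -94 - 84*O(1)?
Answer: -682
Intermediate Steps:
O(E) = 7 (O(E) = 7*(E/E) = 7*1 = 7)
-94 - 84*O(1) = -94 - 84*7 = -94 - 588 = -682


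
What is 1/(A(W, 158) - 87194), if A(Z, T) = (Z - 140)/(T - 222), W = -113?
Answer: -64/5580163 ≈ -1.1469e-5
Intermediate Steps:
A(Z, T) = (-140 + Z)/(-222 + T)
1/(A(W, 158) - 87194) = 1/((-140 - 113)/(-222 + 158) - 87194) = 1/(-253/(-64) - 87194) = 1/(-1/64*(-253) - 87194) = 1/(253/64 - 87194) = 1/(-5580163/64) = -64/5580163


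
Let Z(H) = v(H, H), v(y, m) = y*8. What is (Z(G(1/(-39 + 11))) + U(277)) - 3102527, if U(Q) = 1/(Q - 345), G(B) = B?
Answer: -1476802995/476 ≈ -3.1025e+6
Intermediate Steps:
v(y, m) = 8*y
Z(H) = 8*H
U(Q) = 1/(-345 + Q)
(Z(G(1/(-39 + 11))) + U(277)) - 3102527 = (8/(-39 + 11) + 1/(-345 + 277)) - 3102527 = (8/(-28) + 1/(-68)) - 3102527 = (8*(-1/28) - 1/68) - 3102527 = (-2/7 - 1/68) - 3102527 = -143/476 - 3102527 = -1476802995/476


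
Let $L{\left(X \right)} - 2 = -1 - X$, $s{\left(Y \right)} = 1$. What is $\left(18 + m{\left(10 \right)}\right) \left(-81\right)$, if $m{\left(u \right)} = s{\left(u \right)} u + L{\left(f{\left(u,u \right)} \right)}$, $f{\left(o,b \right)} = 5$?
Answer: $-1944$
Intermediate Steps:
$L{\left(X \right)} = 1 - X$ ($L{\left(X \right)} = 2 - \left(1 + X\right) = 1 - X$)
$m{\left(u \right)} = -4 + u$ ($m{\left(u \right)} = 1 u + \left(1 - 5\right) = u + \left(1 - 5\right) = u - 4 = -4 + u$)
$\left(18 + m{\left(10 \right)}\right) \left(-81\right) = \left(18 + \left(-4 + 10\right)\right) \left(-81\right) = \left(18 + 6\right) \left(-81\right) = 24 \left(-81\right) = -1944$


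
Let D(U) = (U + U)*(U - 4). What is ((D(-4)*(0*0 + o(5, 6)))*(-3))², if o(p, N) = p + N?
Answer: 4460544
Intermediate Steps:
o(p, N) = N + p
D(U) = 2*U*(-4 + U) (D(U) = (2*U)*(-4 + U) = 2*U*(-4 + U))
((D(-4)*(0*0 + o(5, 6)))*(-3))² = (((2*(-4)*(-4 - 4))*(0*0 + (6 + 5)))*(-3))² = (((2*(-4)*(-8))*(0 + 11))*(-3))² = ((64*11)*(-3))² = (704*(-3))² = (-2112)² = 4460544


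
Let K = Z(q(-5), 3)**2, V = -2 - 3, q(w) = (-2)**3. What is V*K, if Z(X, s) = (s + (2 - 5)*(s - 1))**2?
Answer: -405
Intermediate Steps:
q(w) = -8
V = -5
Z(X, s) = (3 - 2*s)**2 (Z(X, s) = (s - 3*(-1 + s))**2 = (s + (3 - 3*s))**2 = (3 - 2*s)**2)
K = 81 (K = ((-3 + 2*3)**2)**2 = ((-3 + 6)**2)**2 = (3**2)**2 = 9**2 = 81)
V*K = -5*81 = -405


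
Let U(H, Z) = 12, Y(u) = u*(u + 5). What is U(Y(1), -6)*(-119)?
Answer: -1428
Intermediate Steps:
Y(u) = u*(5 + u)
U(Y(1), -6)*(-119) = 12*(-119) = -1428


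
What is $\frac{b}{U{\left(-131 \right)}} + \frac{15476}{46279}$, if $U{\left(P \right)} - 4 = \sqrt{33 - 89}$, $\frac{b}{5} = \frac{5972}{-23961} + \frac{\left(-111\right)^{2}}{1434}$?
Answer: $\frac{25301074290689}{9540899187876} - \frac{477766055 i \sqrt{14}}{412320888} \approx 2.6519 - 4.3355 i$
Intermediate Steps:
$b = \frac{477766055}{11453358}$ ($b = 5 \left(\frac{5972}{-23961} + \frac{\left(-111\right)^{2}}{1434}\right) = 5 \left(5972 \left(- \frac{1}{23961}\right) + 12321 \cdot \frac{1}{1434}\right) = 5 \left(- \frac{5972}{23961} + \frac{4107}{478}\right) = 5 \cdot \frac{95553211}{11453358} = \frac{477766055}{11453358} \approx 41.714$)
$U{\left(P \right)} = 4 + 2 i \sqrt{14}$ ($U{\left(P \right)} = 4 + \sqrt{33 - 89} = 4 + \sqrt{-56} = 4 + 2 i \sqrt{14}$)
$\frac{b}{U{\left(-131 \right)}} + \frac{15476}{46279} = \frac{477766055}{11453358 \left(4 + 2 i \sqrt{14}\right)} + \frac{15476}{46279} = \frac{15476}{46279} + \frac{477766055}{11453358 \left(4 + 2 i \sqrt{14}\right)}$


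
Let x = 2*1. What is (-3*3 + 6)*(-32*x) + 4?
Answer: 196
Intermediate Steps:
x = 2
(-3*3 + 6)*(-32*x) + 4 = (-3*3 + 6)*(-32*2) + 4 = (-9 + 6)*(-64) + 4 = -3*(-64) + 4 = 192 + 4 = 196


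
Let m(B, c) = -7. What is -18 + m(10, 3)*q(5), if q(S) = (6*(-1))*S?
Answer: 192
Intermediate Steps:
q(S) = -6*S
-18 + m(10, 3)*q(5) = -18 - (-42)*5 = -18 - 7*(-30) = -18 + 210 = 192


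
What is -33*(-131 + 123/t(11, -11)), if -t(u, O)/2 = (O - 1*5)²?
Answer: 2217435/512 ≈ 4330.9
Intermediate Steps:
t(u, O) = -2*(-5 + O)² (t(u, O) = -2*(O - 1*5)² = -2*(O - 5)² = -2*(-5 + O)²)
-33*(-131 + 123/t(11, -11)) = -33*(-131 + 123/((-2*(-5 - 11)²))) = -33*(-131 + 123/((-2*(-16)²))) = -33*(-131 + 123/((-2*256))) = -33*(-131 + 123/(-512)) = -33*(-131 + 123*(-1/512)) = -33*(-131 - 123/512) = -33*(-67195/512) = 2217435/512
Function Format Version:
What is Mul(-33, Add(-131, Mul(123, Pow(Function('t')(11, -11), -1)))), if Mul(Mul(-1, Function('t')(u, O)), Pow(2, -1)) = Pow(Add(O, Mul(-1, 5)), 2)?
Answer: Rational(2217435, 512) ≈ 4330.9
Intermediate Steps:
Function('t')(u, O) = Mul(-2, Pow(Add(-5, O), 2)) (Function('t')(u, O) = Mul(-2, Pow(Add(O, Mul(-1, 5)), 2)) = Mul(-2, Pow(Add(O, -5), 2)) = Mul(-2, Pow(Add(-5, O), 2)))
Mul(-33, Add(-131, Mul(123, Pow(Function('t')(11, -11), -1)))) = Mul(-33, Add(-131, Mul(123, Pow(Mul(-2, Pow(Add(-5, -11), 2)), -1)))) = Mul(-33, Add(-131, Mul(123, Pow(Mul(-2, Pow(-16, 2)), -1)))) = Mul(-33, Add(-131, Mul(123, Pow(Mul(-2, 256), -1)))) = Mul(-33, Add(-131, Mul(123, Pow(-512, -1)))) = Mul(-33, Add(-131, Mul(123, Rational(-1, 512)))) = Mul(-33, Add(-131, Rational(-123, 512))) = Mul(-33, Rational(-67195, 512)) = Rational(2217435, 512)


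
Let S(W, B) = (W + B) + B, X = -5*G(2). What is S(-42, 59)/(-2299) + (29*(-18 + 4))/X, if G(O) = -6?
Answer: -24623/1815 ≈ -13.566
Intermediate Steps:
X = 30 (X = -5*(-6) = 30)
S(W, B) = W + 2*B (S(W, B) = (B + W) + B = W + 2*B)
S(-42, 59)/(-2299) + (29*(-18 + 4))/X = (-42 + 2*59)/(-2299) + (29*(-18 + 4))/30 = (-42 + 118)*(-1/2299) + (29*(-14))*(1/30) = 76*(-1/2299) - 406*1/30 = -4/121 - 203/15 = -24623/1815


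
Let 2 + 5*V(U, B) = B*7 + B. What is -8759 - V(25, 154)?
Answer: -9005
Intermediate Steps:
V(U, B) = -2/5 + 8*B/5 (V(U, B) = -2/5 + (B*7 + B)/5 = -2/5 + (7*B + B)/5 = -2/5 + (8*B)/5 = -2/5 + 8*B/5)
-8759 - V(25, 154) = -8759 - (-2/5 + (8/5)*154) = -8759 - (-2/5 + 1232/5) = -8759 - 1*246 = -8759 - 246 = -9005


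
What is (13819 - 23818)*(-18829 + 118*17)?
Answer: 168213177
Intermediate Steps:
(13819 - 23818)*(-18829 + 118*17) = -9999*(-18829 + 2006) = -9999*(-16823) = 168213177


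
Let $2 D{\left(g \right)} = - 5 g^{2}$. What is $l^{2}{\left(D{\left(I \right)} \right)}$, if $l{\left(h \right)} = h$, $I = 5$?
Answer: $\frac{15625}{4} \approx 3906.3$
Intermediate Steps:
$D{\left(g \right)} = - \frac{5 g^{2}}{2}$ ($D{\left(g \right)} = \frac{\left(-5\right) g^{2}}{2} = - \frac{5 g^{2}}{2}$)
$l^{2}{\left(D{\left(I \right)} \right)} = \left(- \frac{5 \cdot 5^{2}}{2}\right)^{2} = \left(\left(- \frac{5}{2}\right) 25\right)^{2} = \left(- \frac{125}{2}\right)^{2} = \frac{15625}{4}$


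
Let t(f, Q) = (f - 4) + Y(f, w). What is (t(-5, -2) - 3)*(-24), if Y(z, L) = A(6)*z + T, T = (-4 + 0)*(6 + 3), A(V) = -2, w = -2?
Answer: 912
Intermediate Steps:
T = -36 (T = -4*9 = -36)
Y(z, L) = -36 - 2*z (Y(z, L) = -2*z - 36 = -36 - 2*z)
t(f, Q) = -40 - f (t(f, Q) = (f - 4) + (-36 - 2*f) = (-4 + f) + (-36 - 2*f) = -40 - f)
(t(-5, -2) - 3)*(-24) = ((-40 - 1*(-5)) - 3)*(-24) = ((-40 + 5) - 3)*(-24) = (-35 - 3)*(-24) = -38*(-24) = 912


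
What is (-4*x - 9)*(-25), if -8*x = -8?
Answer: 325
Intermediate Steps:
x = 1 (x = -⅛*(-8) = 1)
(-4*x - 9)*(-25) = (-4*1 - 9)*(-25) = (-4 - 9)*(-25) = -13*(-25) = 325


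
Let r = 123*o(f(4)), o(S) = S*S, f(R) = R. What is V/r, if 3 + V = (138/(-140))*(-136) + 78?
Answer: 2439/22960 ≈ 0.10623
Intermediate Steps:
o(S) = S²
V = 7317/35 (V = -3 + ((138/(-140))*(-136) + 78) = -3 + ((138*(-1/140))*(-136) + 78) = -3 + (-69/70*(-136) + 78) = -3 + (4692/35 + 78) = -3 + 7422/35 = 7317/35 ≈ 209.06)
r = 1968 (r = 123*4² = 123*16 = 1968)
V/r = (7317/35)/1968 = (7317/35)*(1/1968) = 2439/22960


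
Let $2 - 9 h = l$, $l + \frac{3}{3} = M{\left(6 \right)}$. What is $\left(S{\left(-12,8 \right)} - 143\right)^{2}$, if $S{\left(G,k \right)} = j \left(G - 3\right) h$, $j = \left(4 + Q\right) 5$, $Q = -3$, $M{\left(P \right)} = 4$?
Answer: $\frac{163216}{9} \approx 18135.0$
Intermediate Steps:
$j = 5$ ($j = \left(4 - 3\right) 5 = 1 \cdot 5 = 5$)
$l = 3$ ($l = -1 + 4 = 3$)
$h = - \frac{1}{9}$ ($h = \frac{2}{9} - \frac{1}{3} = - \frac{1}{9} \approx -0.11111$)
$S{\left(G,k \right)} = \frac{5}{3} - \frac{5 G}{9}$ ($S{\left(G,k \right)} = 5 \left(G - 3\right) \left(- \frac{1}{9}\right) = 5 \left(-3 + G\right) \left(- \frac{1}{9}\right) = \left(-15 + 5 G\right) \left(- \frac{1}{9}\right) = \frac{5}{3} - \frac{5 G}{9}$)
$\left(S{\left(-12,8 \right)} - 143\right)^{2} = \left(\left(\frac{5}{3} - - \frac{20}{3}\right) - 143\right)^{2} = \left(\left(\frac{5}{3} + \frac{20}{3}\right) - 143\right)^{2} = \left(\frac{25}{3} - 143\right)^{2} = \left(- \frac{404}{3}\right)^{2} = \frac{163216}{9}$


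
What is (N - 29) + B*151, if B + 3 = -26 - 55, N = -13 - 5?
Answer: -12731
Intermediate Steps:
N = -18
B = -84 (B = -3 + (-26 - 55) = -3 - 81 = -84)
(N - 29) + B*151 = (-18 - 29) - 84*151 = -47 - 12684 = -12731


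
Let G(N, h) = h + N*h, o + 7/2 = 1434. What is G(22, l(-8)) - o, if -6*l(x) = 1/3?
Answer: -12886/9 ≈ -1431.8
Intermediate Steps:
o = 2861/2 (o = -7/2 + 1434 = 2861/2 ≈ 1430.5)
l(x) = -1/18 (l(x) = -1/6/3 = -1/6*1/3 = -1/18)
G(22, l(-8)) - o = -(1 + 22)/18 - 1*2861/2 = -1/18*23 - 2861/2 = -23/18 - 2861/2 = -12886/9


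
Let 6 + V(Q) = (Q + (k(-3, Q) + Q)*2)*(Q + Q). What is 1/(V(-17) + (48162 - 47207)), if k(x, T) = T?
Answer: 1/3839 ≈ 0.00026048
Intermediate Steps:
V(Q) = -6 + 10*Q² (V(Q) = -6 + (Q + (Q + Q)*2)*(Q + Q) = -6 + (Q + (2*Q)*2)*(2*Q) = -6 + (Q + 4*Q)*(2*Q) = -6 + (5*Q)*(2*Q) = -6 + 10*Q²)
1/(V(-17) + (48162 - 47207)) = 1/((-6 + 10*(-17)²) + (48162 - 47207)) = 1/((-6 + 10*289) + 955) = 1/((-6 + 2890) + 955) = 1/(2884 + 955) = 1/3839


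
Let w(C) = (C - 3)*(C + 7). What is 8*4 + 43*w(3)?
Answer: 32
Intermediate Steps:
w(C) = (-3 + C)*(7 + C)
8*4 + 43*w(3) = 8*4 + 43*(-21 + 3² + 4*3) = 32 + 43*(-21 + 9 + 12) = 32 + 43*0 = 32 + 0 = 32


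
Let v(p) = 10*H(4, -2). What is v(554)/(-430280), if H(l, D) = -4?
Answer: 1/10757 ≈ 9.2963e-5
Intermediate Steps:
v(p) = -40 (v(p) = 10*(-4) = -40)
v(554)/(-430280) = -40/(-430280) = -40*(-1/430280) = 1/10757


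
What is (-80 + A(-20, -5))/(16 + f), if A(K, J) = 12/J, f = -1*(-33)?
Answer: -412/245 ≈ -1.6816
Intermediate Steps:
f = 33
(-80 + A(-20, -5))/(16 + f) = (-80 + 12/(-5))/(16 + 33) = (-80 + 12*(-⅕))/49 = (-80 - 12/5)*(1/49) = -412/5*1/49 = -412/245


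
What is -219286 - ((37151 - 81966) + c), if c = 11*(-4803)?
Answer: -121638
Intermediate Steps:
c = -52833
-219286 - ((37151 - 81966) + c) = -219286 - ((37151 - 81966) - 52833) = -219286 - (-44815 - 52833) = -219286 - 1*(-97648) = -219286 + 97648 = -121638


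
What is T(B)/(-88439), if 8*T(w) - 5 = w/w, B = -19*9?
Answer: -3/353756 ≈ -8.4804e-6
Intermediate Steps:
B = -171
T(w) = 3/4 (T(w) = 5/8 + (w/w)/8 = 5/8 + (1/8)*1 = 5/8 + 1/8 = 3/4)
T(B)/(-88439) = (3/4)/(-88439) = (3/4)*(-1/88439) = -3/353756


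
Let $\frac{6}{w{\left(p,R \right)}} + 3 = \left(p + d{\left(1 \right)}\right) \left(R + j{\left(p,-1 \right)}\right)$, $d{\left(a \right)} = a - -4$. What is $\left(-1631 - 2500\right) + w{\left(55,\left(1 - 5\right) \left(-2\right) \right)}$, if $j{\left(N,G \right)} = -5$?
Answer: $- \frac{243727}{59} \approx -4131.0$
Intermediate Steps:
$d{\left(a \right)} = 4 + a$ ($d{\left(a \right)} = a + 4 = 4 + a$)
$w{\left(p,R \right)} = \frac{6}{-3 + \left(-5 + R\right) \left(5 + p\right)}$ ($w{\left(p,R \right)} = \frac{6}{-3 + \left(p + \left(4 + 1\right)\right) \left(R - 5\right)} = \frac{6}{-3 + \left(p + 5\right) \left(-5 + R\right)} = \frac{6}{-3 + \left(5 + p\right) \left(-5 + R\right)} = \frac{6}{-3 + \left(-5 + R\right) \left(5 + p\right)}$)
$\left(-1631 - 2500\right) + w{\left(55,\left(1 - 5\right) \left(-2\right) \right)} = \left(-1631 - 2500\right) + \frac{6}{-28 - 275 + 5 \left(1 - 5\right) \left(-2\right) + \left(1 - 5\right) \left(-2\right) 55} = -4131 + \frac{6}{-28 - 275 + 5 \left(\left(-4\right) \left(-2\right)\right) + \left(-4\right) \left(-2\right) 55} = -4131 + \frac{6}{-28 - 275 + 5 \cdot 8 + 8 \cdot 55} = -4131 + \frac{6}{-28 - 275 + 40 + 440} = -4131 + \frac{6}{177} = -4131 + 6 \cdot \frac{1}{177} = -4131 + \frac{2}{59} = - \frac{243727}{59}$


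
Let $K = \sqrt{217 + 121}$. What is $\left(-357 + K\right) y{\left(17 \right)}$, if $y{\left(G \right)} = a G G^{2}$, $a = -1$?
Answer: $1753941 - 63869 \sqrt{2} \approx 1.6636 \cdot 10^{6}$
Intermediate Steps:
$y{\left(G \right)} = - G^{3}$ ($y{\left(G \right)} = - G G^{2} = - G^{3}$)
$K = 13 \sqrt{2}$ ($K = \sqrt{338} = 13 \sqrt{2} \approx 18.385$)
$\left(-357 + K\right) y{\left(17 \right)} = \left(-357 + 13 \sqrt{2}\right) \left(- 17^{3}\right) = \left(-357 + 13 \sqrt{2}\right) \left(\left(-1\right) 4913\right) = \left(-357 + 13 \sqrt{2}\right) \left(-4913\right) = 1753941 - 63869 \sqrt{2}$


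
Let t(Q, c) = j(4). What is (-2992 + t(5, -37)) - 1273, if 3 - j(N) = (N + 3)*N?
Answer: -4290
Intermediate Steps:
j(N) = 3 - N*(3 + N) (j(N) = 3 - (N + 3)*N = 3 - (3 + N)*N = 3 - N*(3 + N))
t(Q, c) = -25 (t(Q, c) = 3 - 1*4² - 3*4 = 3 - 1*16 - 12 = 3 - 16 - 12 = -25)
(-2992 + t(5, -37)) - 1273 = (-2992 - 25) - 1273 = -3017 - 1273 = -4290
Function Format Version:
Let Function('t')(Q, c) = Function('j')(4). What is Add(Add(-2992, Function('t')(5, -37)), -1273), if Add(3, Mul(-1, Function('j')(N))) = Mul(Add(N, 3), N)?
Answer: -4290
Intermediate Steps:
Function('j')(N) = Add(3, Mul(-1, N, Add(3, N))) (Function('j')(N) = Add(3, Mul(-1, Mul(Add(N, 3), N))) = Add(3, Mul(-1, Mul(Add(3, N), N))) = Add(3, Mul(-1, Mul(N, Add(3, N)))) = Add(3, Mul(-1, N, Add(3, N))))
Function('t')(Q, c) = -25 (Function('t')(Q, c) = Add(3, Mul(-1, Pow(4, 2)), Mul(-3, 4)) = Add(3, Mul(-1, 16), -12) = Add(3, -16, -12) = -25)
Add(Add(-2992, Function('t')(5, -37)), -1273) = Add(Add(-2992, -25), -1273) = Add(-3017, -1273) = -4290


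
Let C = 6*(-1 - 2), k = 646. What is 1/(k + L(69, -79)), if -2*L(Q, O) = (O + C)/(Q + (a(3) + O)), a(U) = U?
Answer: 14/8947 ≈ 0.0015648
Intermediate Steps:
C = -18 (C = 6*(-3) = -18)
L(Q, O) = -(-18 + O)/(2*(3 + O + Q)) (L(Q, O) = -(O - 18)/(2*(Q + (3 + O))) = -(-18 + O)/(2*(3 + O + Q)))
1/(k + L(69, -79)) = 1/(646 + (9 - ½*(-79))/(3 - 79 + 69)) = 1/(646 + (9 + 79/2)/(-7)) = 1/(646 - ⅐*97/2) = 1/(646 - 97/14) = 1/(8947/14) = 14/8947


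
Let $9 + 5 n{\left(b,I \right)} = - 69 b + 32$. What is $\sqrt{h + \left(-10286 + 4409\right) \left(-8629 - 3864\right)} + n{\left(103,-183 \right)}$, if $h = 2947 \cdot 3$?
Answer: $- \frac{7084}{5} + \sqrt{73430202} \approx 7152.3$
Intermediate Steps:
$h = 8841$
$n{\left(b,I \right)} = \frac{23}{5} - \frac{69 b}{5}$ ($n{\left(b,I \right)} = - \frac{9}{5} + \frac{- 69 b + 32}{5} = - \frac{9}{5} + \frac{32 - 69 b}{5} = - \frac{9}{5} - \left(- \frac{32}{5} + \frac{69 b}{5}\right) = \frac{23}{5} - \frac{69 b}{5}$)
$\sqrt{h + \left(-10286 + 4409\right) \left(-8629 - 3864\right)} + n{\left(103,-183 \right)} = \sqrt{8841 + \left(-10286 + 4409\right) \left(-8629 - 3864\right)} + \left(\frac{23}{5} - \frac{7107}{5}\right) = \sqrt{8841 - -73421361} + \left(\frac{23}{5} - \frac{7107}{5}\right) = \sqrt{8841 + 73421361} - \frac{7084}{5} = \sqrt{73430202} - \frac{7084}{5} = - \frac{7084}{5} + \sqrt{73430202}$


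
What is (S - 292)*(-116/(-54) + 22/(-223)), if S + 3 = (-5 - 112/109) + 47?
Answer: -341682260/656289 ≈ -520.63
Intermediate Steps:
S = 4139/109 (S = -3 + ((-5 - 112/109) + 47) = -3 + (-657/109 + 47) = -3 + 4466/109 = 4139/109 ≈ 37.972)
(S - 292)*(-116/(-54) + 22/(-223)) = (4139/109 - 292)*(-116/(-54) + 22/(-223)) = -27689*(-116*(-1/54) + 22*(-1/223))/109 = -27689*(58/27 - 22/223)/109 = -27689/109*12340/6021 = -341682260/656289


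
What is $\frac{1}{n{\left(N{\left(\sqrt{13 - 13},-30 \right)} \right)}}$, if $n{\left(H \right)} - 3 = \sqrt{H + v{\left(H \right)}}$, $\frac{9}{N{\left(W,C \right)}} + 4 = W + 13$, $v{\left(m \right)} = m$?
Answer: $\frac{3}{7} - \frac{\sqrt{2}}{7} \approx 0.22654$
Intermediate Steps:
$N{\left(W,C \right)} = \frac{9}{9 + W}$ ($N{\left(W,C \right)} = \frac{9}{-4 + \left(W + 13\right)} = \frac{9}{-4 + \left(13 + W\right)} = \frac{9}{9 + W}$)
$n{\left(H \right)} = 3 + \sqrt{2} \sqrt{H}$ ($n{\left(H \right)} = 3 + \sqrt{H + H} = 3 + \sqrt{2 H} = 3 + \sqrt{2} \sqrt{H}$)
$\frac{1}{n{\left(N{\left(\sqrt{13 - 13},-30 \right)} \right)}} = \frac{1}{3 + \sqrt{2} \sqrt{\frac{9}{9 + \sqrt{13 - 13}}}} = \frac{1}{3 + \sqrt{2} \sqrt{\frac{9}{9 + \sqrt{0}}}} = \frac{1}{3 + \sqrt{2} \sqrt{\frac{9}{9 + 0}}} = \frac{1}{3 + \sqrt{2} \sqrt{\frac{9}{9}}} = \frac{1}{3 + \sqrt{2} \sqrt{9 \cdot \frac{1}{9}}} = \frac{1}{3 + \sqrt{2} \sqrt{1}} = \frac{1}{3 + \sqrt{2} \cdot 1} = \frac{1}{3 + \sqrt{2}}$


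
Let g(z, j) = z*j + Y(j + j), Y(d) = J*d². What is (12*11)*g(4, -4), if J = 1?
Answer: 6336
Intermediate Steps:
Y(d) = d² (Y(d) = 1*d² = d²)
g(z, j) = 4*j² + j*z (g(z, j) = z*j + (j + j)² = j*z + (2*j)² = j*z + 4*j² = 4*j² + j*z)
(12*11)*g(4, -4) = (12*11)*(-4*(4 + 4*(-4))) = 132*(-4*(4 - 16)) = 132*(-4*(-12)) = 132*48 = 6336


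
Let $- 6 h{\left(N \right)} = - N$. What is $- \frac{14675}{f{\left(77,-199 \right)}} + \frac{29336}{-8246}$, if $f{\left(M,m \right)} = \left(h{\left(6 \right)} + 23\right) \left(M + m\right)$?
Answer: $\frac{924059}{635376} \approx 1.4543$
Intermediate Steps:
$h{\left(N \right)} = \frac{N}{6}$ ($h{\left(N \right)} = - \frac{\left(-1\right) N}{6} = \frac{N}{6}$)
$f{\left(M,m \right)} = 24 M + 24 m$ ($f{\left(M,m \right)} = \left(\frac{1}{6} \cdot 6 + 23\right) \left(M + m\right) = \left(1 + 23\right) \left(M + m\right) = 24 \left(M + m\right) = 24 M + 24 m$)
$- \frac{14675}{f{\left(77,-199 \right)}} + \frac{29336}{-8246} = - \frac{14675}{24 \cdot 77 + 24 \left(-199\right)} + \frac{29336}{-8246} = - \frac{14675}{1848 - 4776} + 29336 \left(- \frac{1}{8246}\right) = - \frac{14675}{-2928} - \frac{772}{217} = \left(-14675\right) \left(- \frac{1}{2928}\right) - \frac{772}{217} = \frac{14675}{2928} - \frac{772}{217} = \frac{924059}{635376}$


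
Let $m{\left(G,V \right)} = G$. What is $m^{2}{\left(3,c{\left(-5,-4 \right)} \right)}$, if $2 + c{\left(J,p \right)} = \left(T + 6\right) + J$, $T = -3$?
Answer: $9$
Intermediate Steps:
$c{\left(J,p \right)} = 1 + J$ ($c{\left(J,p \right)} = -2 + \left(\left(-3 + 6\right) + J\right) = -2 + \left(3 + J\right) = 1 + J$)
$m^{2}{\left(3,c{\left(-5,-4 \right)} \right)} = 3^{2} = 9$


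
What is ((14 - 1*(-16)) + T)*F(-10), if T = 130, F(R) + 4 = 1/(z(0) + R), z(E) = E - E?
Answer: -656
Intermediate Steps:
z(E) = 0
F(R) = -4 + 1/R (F(R) = -4 + 1/(0 + R) = -4 + 1/R)
((14 - 1*(-16)) + T)*F(-10) = ((14 - 1*(-16)) + 130)*(-4 + 1/(-10)) = ((14 + 16) + 130)*(-4 - 1/10) = (30 + 130)*(-41/10) = 160*(-41/10) = -656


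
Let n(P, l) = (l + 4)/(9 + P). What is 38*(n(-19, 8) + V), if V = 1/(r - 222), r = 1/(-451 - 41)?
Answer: -4999356/109225 ≈ -45.771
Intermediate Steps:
n(P, l) = (4 + l)/(9 + P)
r = -1/492 (r = 1/(-492) = -1/492 ≈ -0.0020325)
V = -492/109225 (V = 1/(-1/492 - 222) = 1/(-109225/492) = -492/109225 ≈ -0.0045045)
38*(n(-19, 8) + V) = 38*((4 + 8)/(9 - 19) - 492/109225) = 38*(12/(-10) - 492/109225) = 38*(-⅒*12 - 492/109225) = 38*(-6/5 - 492/109225) = 38*(-131562/109225) = -4999356/109225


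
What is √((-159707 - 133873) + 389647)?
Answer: √96067 ≈ 309.95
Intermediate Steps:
√((-159707 - 133873) + 389647) = √(-293580 + 389647) = √96067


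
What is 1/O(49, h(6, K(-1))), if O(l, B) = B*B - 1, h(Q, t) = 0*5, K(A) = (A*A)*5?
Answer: -1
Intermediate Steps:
K(A) = 5*A² (K(A) = A²*5 = 5*A²)
h(Q, t) = 0
O(l, B) = -1 + B² (O(l, B) = B² - 1 = -1 + B²)
1/O(49, h(6, K(-1))) = 1/(-1 + 0²) = 1/(-1 + 0) = 1/(-1) = -1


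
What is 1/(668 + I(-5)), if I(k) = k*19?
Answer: 1/573 ≈ 0.0017452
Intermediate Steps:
I(k) = 19*k
1/(668 + I(-5)) = 1/(668 + 19*(-5)) = 1/(668 - 95) = 1/573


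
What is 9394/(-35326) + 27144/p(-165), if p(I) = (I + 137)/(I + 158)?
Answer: 119856421/17663 ≈ 6785.7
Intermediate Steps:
p(I) = (137 + I)/(158 + I)
9394/(-35326) + 27144/p(-165) = 9394/(-35326) + 27144/(((137 - 165)/(158 - 165))) = 9394*(-1/35326) + 27144/((-28/(-7))) = -4697/17663 + 27144/((-⅐*(-28))) = -4697/17663 + 27144/4 = -4697/17663 + 27144*(¼) = -4697/17663 + 6786 = 119856421/17663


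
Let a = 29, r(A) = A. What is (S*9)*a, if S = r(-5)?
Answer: -1305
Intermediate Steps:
S = -5
(S*9)*a = -5*9*29 = -45*29 = -1305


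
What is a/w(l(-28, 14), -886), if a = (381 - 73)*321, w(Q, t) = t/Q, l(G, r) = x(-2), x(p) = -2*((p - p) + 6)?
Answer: 593208/443 ≈ 1339.1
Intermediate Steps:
x(p) = -12 (x(p) = -2*(0 + 6) = -2*6 = -12)
l(G, r) = -12
a = 98868 (a = 308*321 = 98868)
a/w(l(-28, 14), -886) = 98868/((-886/(-12))) = 98868/((-886*(-1/12))) = 98868/(443/6) = 98868*(6/443) = 593208/443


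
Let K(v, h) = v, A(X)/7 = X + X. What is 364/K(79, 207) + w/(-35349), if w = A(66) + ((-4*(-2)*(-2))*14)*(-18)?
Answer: 4158504/930857 ≈ 4.4674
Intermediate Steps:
A(X) = 14*X (A(X) = 7*(X + X) = 7*(2*X) = 14*X)
w = 4956 (w = 14*66 + ((-4*(-2)*(-2))*14)*(-18) = 924 + ((8*(-2))*14)*(-18) = 924 - 16*14*(-18) = 924 - 224*(-18) = 924 + 4032 = 4956)
364/K(79, 207) + w/(-35349) = 364/79 + 4956/(-35349) = 364*(1/79) + 4956*(-1/35349) = 364/79 - 1652/11783 = 4158504/930857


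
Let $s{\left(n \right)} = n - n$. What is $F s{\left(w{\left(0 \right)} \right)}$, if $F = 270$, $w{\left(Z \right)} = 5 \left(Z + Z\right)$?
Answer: $0$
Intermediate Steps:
$w{\left(Z \right)} = 10 Z$ ($w{\left(Z \right)} = 5 \cdot 2 Z = 10 Z$)
$s{\left(n \right)} = 0$
$F s{\left(w{\left(0 \right)} \right)} = 270 \cdot 0 = 0$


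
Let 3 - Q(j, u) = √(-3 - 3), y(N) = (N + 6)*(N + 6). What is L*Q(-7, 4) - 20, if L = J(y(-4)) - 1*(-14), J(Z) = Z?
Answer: 34 - 18*I*√6 ≈ 34.0 - 44.091*I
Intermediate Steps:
y(N) = (6 + N)² (y(N) = (6 + N)*(6 + N) = (6 + N)²)
L = 18 (L = (6 - 4)² - 1*(-14) = 2² + 14 = 4 + 14 = 18)
Q(j, u) = 3 - I*√6 (Q(j, u) = 3 - √(-3 - 3) = 3 - √(-6) = 3 - I*√6)
L*Q(-7, 4) - 20 = 18*(3 - I*√6) - 20 = (54 - 18*I*√6) - 20 = 34 - 18*I*√6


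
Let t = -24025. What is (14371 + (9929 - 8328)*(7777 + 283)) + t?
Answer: 12894406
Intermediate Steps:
(14371 + (9929 - 8328)*(7777 + 283)) + t = (14371 + (9929 - 8328)*(7777 + 283)) - 24025 = (14371 + 1601*8060) - 24025 = (14371 + 12904060) - 24025 = 12918431 - 24025 = 12894406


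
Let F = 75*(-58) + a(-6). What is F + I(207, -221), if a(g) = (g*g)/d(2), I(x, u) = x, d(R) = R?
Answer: -4125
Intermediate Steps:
a(g) = g²/2 (a(g) = (g*g)/2 = g²*(½) = g²/2)
F = -4332 (F = 75*(-58) + (½)*(-6)² = -4350 + (½)*36 = -4350 + 18 = -4332)
F + I(207, -221) = -4332 + 207 = -4125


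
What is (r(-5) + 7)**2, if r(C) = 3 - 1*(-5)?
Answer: 225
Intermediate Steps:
r(C) = 8 (r(C) = 3 + 5 = 8)
(r(-5) + 7)**2 = (8 + 7)**2 = 15**2 = 225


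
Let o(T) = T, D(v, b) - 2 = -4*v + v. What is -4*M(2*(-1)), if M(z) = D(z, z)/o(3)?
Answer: -32/3 ≈ -10.667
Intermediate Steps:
D(v, b) = 2 - 3*v (D(v, b) = 2 + (-4*v + v) = 2 - 3*v)
M(z) = 2/3 - z (M(z) = (2 - 3*z)/3 = (2 - 3*z)*(1/3) = 2/3 - z)
-4*M(2*(-1)) = -4*(2/3 - 2*(-1)) = -4*(2/3 - 1*(-2)) = -4*(2/3 + 2) = -4*8/3 = -32/3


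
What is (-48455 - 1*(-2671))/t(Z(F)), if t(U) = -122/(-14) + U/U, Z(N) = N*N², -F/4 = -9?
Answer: -80122/17 ≈ -4713.1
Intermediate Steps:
F = 36 (F = -4*(-9) = 36)
Z(N) = N³
t(U) = 68/7 (t(U) = -122*(-1/14) + 1 = 61/7 + 1 = 68/7)
(-48455 - 1*(-2671))/t(Z(F)) = (-48455 - 1*(-2671))/(68/7) = (-48455 + 2671)*(7/68) = -45784*7/68 = -80122/17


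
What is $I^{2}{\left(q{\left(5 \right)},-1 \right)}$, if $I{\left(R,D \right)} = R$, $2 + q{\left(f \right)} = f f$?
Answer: $529$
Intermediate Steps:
$q{\left(f \right)} = -2 + f^{2}$ ($q{\left(f \right)} = -2 + f f = -2 + f^{2}$)
$I^{2}{\left(q{\left(5 \right)},-1 \right)} = \left(-2 + 5^{2}\right)^{2} = \left(-2 + 25\right)^{2} = 23^{2} = 529$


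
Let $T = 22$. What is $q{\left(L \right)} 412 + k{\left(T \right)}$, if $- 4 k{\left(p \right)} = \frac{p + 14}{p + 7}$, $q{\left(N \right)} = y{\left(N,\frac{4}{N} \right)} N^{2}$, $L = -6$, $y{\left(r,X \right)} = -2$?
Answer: $- \frac{860265}{29} \approx -29664.0$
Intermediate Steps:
$q{\left(N \right)} = - 2 N^{2}$
$k{\left(p \right)} = - \frac{14 + p}{4 \left(7 + p\right)}$ ($k{\left(p \right)} = - \frac{\left(p + 14\right) \frac{1}{p + 7}}{4} = - \frac{\left(14 + p\right) \frac{1}{7 + p}}{4} = - \frac{\frac{1}{7 + p} \left(14 + p\right)}{4} = - \frac{14 + p}{4 \left(7 + p\right)}$)
$q{\left(L \right)} 412 + k{\left(T \right)} = - 2 \left(-6\right)^{2} \cdot 412 + \frac{-14 - 22}{4 \left(7 + 22\right)} = \left(-2\right) 36 \cdot 412 + \frac{-14 - 22}{4 \cdot 29} = \left(-72\right) 412 + \frac{1}{4} \cdot \frac{1}{29} \left(-36\right) = -29664 - \frac{9}{29} = - \frac{860265}{29}$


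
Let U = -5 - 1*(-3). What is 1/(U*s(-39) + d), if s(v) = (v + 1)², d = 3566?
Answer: 1/678 ≈ 0.0014749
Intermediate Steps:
s(v) = (1 + v)²
U = -2 (U = -5 + 3 = -2)
1/(U*s(-39) + d) = 1/(-2*(1 - 39)² + 3566) = 1/(-2*(-38)² + 3566) = 1/(-2*1444 + 3566) = 1/(-2888 + 3566) = 1/678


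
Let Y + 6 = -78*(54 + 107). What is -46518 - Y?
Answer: -33954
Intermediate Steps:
Y = -12564 (Y = -6 - 78*(54 + 107) = -6 - 78*161 = -6 - 12558 = -12564)
-46518 - Y = -46518 - 1*(-12564) = -46518 + 12564 = -33954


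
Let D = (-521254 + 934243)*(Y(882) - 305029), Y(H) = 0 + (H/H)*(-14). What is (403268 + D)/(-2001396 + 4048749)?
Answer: -17997000037/292479 ≈ -61533.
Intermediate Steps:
Y(H) = -14 (Y(H) = 0 + 1*(-14) = 0 - 14 = -14)
D = -125979403527 (D = (-521254 + 934243)*(-14 - 305029) = 412989*(-305043) = -125979403527)
(403268 + D)/(-2001396 + 4048749) = (403268 - 125979403527)/(-2001396 + 4048749) = -125979000259/2047353 = -125979000259*1/2047353 = -17997000037/292479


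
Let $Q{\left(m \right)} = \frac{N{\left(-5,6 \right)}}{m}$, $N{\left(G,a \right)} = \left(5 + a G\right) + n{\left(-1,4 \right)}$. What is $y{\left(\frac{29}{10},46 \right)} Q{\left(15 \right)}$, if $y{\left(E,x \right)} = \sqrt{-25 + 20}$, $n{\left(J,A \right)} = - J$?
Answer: $- \frac{8 i \sqrt{5}}{5} \approx - 3.5777 i$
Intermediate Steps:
$y{\left(E,x \right)} = i \sqrt{5}$ ($y{\left(E,x \right)} = \sqrt{-5} = i \sqrt{5}$)
$N{\left(G,a \right)} = 6 + G a$ ($N{\left(G,a \right)} = \left(5 + a G\right) - -1 = \left(5 + G a\right) + 1 = 6 + G a$)
$Q{\left(m \right)} = - \frac{24}{m}$ ($Q{\left(m \right)} = \frac{6 - 30}{m} = - \frac{24}{m}$)
$y{\left(\frac{29}{10},46 \right)} Q{\left(15 \right)} = i \sqrt{5} \left(- \frac{24}{15}\right) = i \sqrt{5} \left(\left(-24\right) \frac{1}{15}\right) = i \sqrt{5} \left(- \frac{8}{5}\right) = - \frac{8 i \sqrt{5}}{5}$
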